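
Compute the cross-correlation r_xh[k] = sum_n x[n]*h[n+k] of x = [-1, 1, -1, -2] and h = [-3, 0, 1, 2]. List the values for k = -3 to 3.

Both sequences indexed from 0 and zero outside their support.
Lags with overlap: k = -3 to 3.
  r_xh[-3] = x[3]*h[0] = 6
  r_xh[-2] = x[2]*h[0] + x[3]*h[1] = 3
  r_xh[-1] = x[1]*h[0] + x[2]*h[1] + x[3]*h[2] = -5
  r_xh[0] = x[0]*h[0] + x[1]*h[1] + x[2]*h[2] + x[3]*h[3] = -2
  r_xh[1] = x[0]*h[1] + x[1]*h[2] + x[2]*h[3] = -1
  r_xh[2] = x[0]*h[2] + x[1]*h[3] = 1
  r_xh[3] = x[0]*h[3] = -2
r_xh = [6, 3, -5, -2, -1, 1, -2] (for k = -3, ..., 3)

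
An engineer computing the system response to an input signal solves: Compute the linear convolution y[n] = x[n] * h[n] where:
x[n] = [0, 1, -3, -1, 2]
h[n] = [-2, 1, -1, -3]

y[n] = sum_k x[k]*h[n-k]. Output length = len(x) + len(h) - 1 = 5 + 4 - 1 = 8.
y[0] = 0*-2 = 0
y[1] = 1*-2 + 0*1 = -2
y[2] = -3*-2 + 1*1 + 0*-1 = 7
y[3] = -1*-2 + -3*1 + 1*-1 + 0*-3 = -2
y[4] = 2*-2 + -1*1 + -3*-1 + 1*-3 = -5
y[5] = 2*1 + -1*-1 + -3*-3 = 12
y[6] = 2*-1 + -1*-3 = 1
y[7] = 2*-3 = -6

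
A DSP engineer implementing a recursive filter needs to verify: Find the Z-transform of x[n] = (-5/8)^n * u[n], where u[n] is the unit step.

The Z-transform of a^n * u[n] is z/(z-a) for |z| > |a|.
Here a = -5/8, so X(z) = z/(z - (-5/8)) = 8z/(8z + 5)
ROC: |z| > 5/8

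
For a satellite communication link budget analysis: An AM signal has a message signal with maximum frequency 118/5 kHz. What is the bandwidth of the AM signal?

In AM (double-sideband), the bandwidth is twice the message frequency.
BW = 2 * f_m = 2 * 118/5 kHz = 236/5 kHz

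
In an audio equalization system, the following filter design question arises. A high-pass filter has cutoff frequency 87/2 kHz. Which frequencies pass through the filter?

A high-pass filter passes all frequencies above the cutoff frequency 87/2 kHz and attenuates lower frequencies.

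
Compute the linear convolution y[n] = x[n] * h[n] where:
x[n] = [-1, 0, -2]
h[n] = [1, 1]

y[n] = sum_k x[k]*h[n-k]. Output length = len(x) + len(h) - 1 = 3 + 2 - 1 = 4.
y[0] = -1*1 = -1
y[1] = 0*1 + -1*1 = -1
y[2] = -2*1 + 0*1 = -2
y[3] = -2*1 = -2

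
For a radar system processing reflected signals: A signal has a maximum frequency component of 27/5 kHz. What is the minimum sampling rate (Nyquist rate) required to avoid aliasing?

By the Nyquist-Shannon sampling theorem,
the minimum sampling rate (Nyquist rate) must be at least 2 * f_max.
Nyquist rate = 2 * 27/5 kHz = 54/5 kHz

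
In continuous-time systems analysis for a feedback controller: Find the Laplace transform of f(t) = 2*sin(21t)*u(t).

Standard pair: sin(wt)*u(t) <-> w/(s^2+w^2)
With w = 21: L{2*sin(21t)*u(t)} = 42/(s^2+441)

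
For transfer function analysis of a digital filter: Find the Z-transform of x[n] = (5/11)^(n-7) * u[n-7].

Time-shifting property: if X(z) = Z{x[n]}, then Z{x[n-d]} = z^(-d) * X(z)
X(z) = z/(z - 5/11) for x[n] = (5/11)^n * u[n]
Z{x[n-7]} = z^(-7) * z/(z - 5/11) = z^(-6)/(z - 5/11)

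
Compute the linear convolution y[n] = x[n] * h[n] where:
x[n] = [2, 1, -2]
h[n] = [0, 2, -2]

y[n] = sum_k x[k]*h[n-k]. Output length = len(x) + len(h) - 1 = 3 + 3 - 1 = 5.
y[0] = 2*0 = 0
y[1] = 1*0 + 2*2 = 4
y[2] = -2*0 + 1*2 + 2*-2 = -2
y[3] = -2*2 + 1*-2 = -6
y[4] = -2*-2 = 4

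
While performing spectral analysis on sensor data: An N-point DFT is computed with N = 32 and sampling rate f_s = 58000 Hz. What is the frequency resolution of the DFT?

DFT frequency resolution = f_s / N
= 58000 / 32 = 3625/2 Hz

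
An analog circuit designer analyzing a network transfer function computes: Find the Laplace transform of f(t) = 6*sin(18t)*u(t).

Standard pair: sin(wt)*u(t) <-> w/(s^2+w^2)
With w = 18: L{6*sin(18t)*u(t)} = 108/(s^2+324)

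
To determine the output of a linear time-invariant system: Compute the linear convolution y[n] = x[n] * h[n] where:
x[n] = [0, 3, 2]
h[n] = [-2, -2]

y[n] = sum_k x[k]*h[n-k]. Output length = len(x) + len(h) - 1 = 3 + 2 - 1 = 4.
y[0] = 0*-2 = 0
y[1] = 3*-2 + 0*-2 = -6
y[2] = 2*-2 + 3*-2 = -10
y[3] = 2*-2 = -4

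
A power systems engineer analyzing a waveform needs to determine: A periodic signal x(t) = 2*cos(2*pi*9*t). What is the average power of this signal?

Average power of A*cos(wt) is A^2/2.
P = 2^2 / 2 = 4/2 = 2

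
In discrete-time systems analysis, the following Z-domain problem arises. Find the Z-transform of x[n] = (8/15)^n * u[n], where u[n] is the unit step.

The Z-transform of a^n * u[n] is z/(z-a) for |z| > |a|.
Here a = 8/15, so X(z) = z/(z - (8/15)) = 15z/(15z - 8)
ROC: |z| > 8/15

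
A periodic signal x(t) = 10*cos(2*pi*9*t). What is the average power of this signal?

Average power of A*cos(wt) is A^2/2.
P = 10^2 / 2 = 100/2 = 50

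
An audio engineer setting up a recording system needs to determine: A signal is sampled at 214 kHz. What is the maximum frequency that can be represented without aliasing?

The maximum frequency that can be represented without aliasing
is the Nyquist frequency: f_max = f_s / 2 = 214 kHz / 2 = 107 kHz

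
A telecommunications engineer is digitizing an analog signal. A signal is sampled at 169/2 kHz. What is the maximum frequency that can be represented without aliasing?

The maximum frequency that can be represented without aliasing
is the Nyquist frequency: f_max = f_s / 2 = 169/2 kHz / 2 = 169/4 kHz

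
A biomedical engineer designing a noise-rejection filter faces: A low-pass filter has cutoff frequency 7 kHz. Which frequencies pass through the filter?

A low-pass filter passes all frequencies below the cutoff frequency 7 kHz and attenuates higher frequencies.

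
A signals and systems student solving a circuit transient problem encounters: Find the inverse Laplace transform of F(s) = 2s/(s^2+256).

Standard pair: s/(s^2+w^2) <-> cos(wt)*u(t)
With k=2, w=16: f(t) = 2*cos(16t)*u(t)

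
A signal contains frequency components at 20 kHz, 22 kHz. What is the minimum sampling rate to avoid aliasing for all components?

The highest frequency component is f_max = 22 kHz.
Nyquist rate = 2 * f_max = 2 * 22 kHz = 44 kHz.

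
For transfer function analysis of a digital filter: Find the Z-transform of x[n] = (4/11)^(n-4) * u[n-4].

Time-shifting property: if X(z) = Z{x[n]}, then Z{x[n-d]} = z^(-d) * X(z)
X(z) = z/(z - 4/11) for x[n] = (4/11)^n * u[n]
Z{x[n-4]} = z^(-4) * z/(z - 4/11) = z^(-3)/(z - 4/11)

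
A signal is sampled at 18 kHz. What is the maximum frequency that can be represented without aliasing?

The maximum frequency that can be represented without aliasing
is the Nyquist frequency: f_max = f_s / 2 = 18 kHz / 2 = 9 kHz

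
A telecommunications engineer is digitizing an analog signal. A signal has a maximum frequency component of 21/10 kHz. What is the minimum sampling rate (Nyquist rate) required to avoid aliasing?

By the Nyquist-Shannon sampling theorem,
the minimum sampling rate (Nyquist rate) must be at least 2 * f_max.
Nyquist rate = 2 * 21/10 kHz = 21/5 kHz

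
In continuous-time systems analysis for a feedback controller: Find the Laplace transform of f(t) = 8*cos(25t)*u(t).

Standard pair: cos(wt)*u(t) <-> s/(s^2+w^2)
With w = 25: L{8*cos(25t)*u(t)} = 8s/(s^2+625)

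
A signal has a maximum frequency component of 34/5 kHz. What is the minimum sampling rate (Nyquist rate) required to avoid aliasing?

By the Nyquist-Shannon sampling theorem,
the minimum sampling rate (Nyquist rate) must be at least 2 * f_max.
Nyquist rate = 2 * 34/5 kHz = 68/5 kHz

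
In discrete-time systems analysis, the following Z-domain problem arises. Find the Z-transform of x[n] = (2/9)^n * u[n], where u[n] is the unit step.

The Z-transform of a^n * u[n] is z/(z-a) for |z| > |a|.
Here a = 2/9, so X(z) = z/(z - (2/9)) = 9z/(9z - 2)
ROC: |z| > 2/9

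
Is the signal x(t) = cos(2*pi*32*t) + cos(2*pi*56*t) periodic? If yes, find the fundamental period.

f1 = 32 Hz, f2 = 56 Hz
Period T1 = 1/32, T2 = 1/56
Ratio T1/T2 = 56/32, which is rational.
The signal is periodic with fundamental period T = 1/GCD(32,56) = 1/8 s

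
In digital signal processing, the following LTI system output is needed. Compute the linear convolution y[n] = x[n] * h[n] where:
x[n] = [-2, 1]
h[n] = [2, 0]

y[n] = sum_k x[k]*h[n-k]. Output length = len(x) + len(h) - 1 = 2 + 2 - 1 = 3.
y[0] = -2*2 = -4
y[1] = 1*2 + -2*0 = 2
y[2] = 1*0 = 0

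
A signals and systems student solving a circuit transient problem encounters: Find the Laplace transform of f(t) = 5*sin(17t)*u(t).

Standard pair: sin(wt)*u(t) <-> w/(s^2+w^2)
With w = 17: L{5*sin(17t)*u(t)} = 85/(s^2+289)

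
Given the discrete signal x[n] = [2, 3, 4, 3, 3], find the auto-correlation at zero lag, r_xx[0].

The auto-correlation at zero lag r_xx[0] equals the signal energy.
r_xx[0] = sum of x[n]^2 = 2^2 + 3^2 + 4^2 + 3^2 + 3^2
= 4 + 9 + 16 + 9 + 9 = 47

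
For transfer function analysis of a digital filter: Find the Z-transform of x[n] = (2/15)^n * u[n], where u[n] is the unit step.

The Z-transform of a^n * u[n] is z/(z-a) for |z| > |a|.
Here a = 2/15, so X(z) = z/(z - (2/15)) = 15z/(15z - 2)
ROC: |z| > 2/15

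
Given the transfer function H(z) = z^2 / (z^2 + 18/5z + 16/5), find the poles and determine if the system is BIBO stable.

Poles are roots of the denominator: z^2 + 18/5z + 16/5 = 0.
Quadratic formula: z = [-(18/5) +/- sqrt((18/5)^2 - 4*(16/5))] / 2
Discriminant = 324/25 - 64/5 = 4/25; sqrt = 2/5.
z = (-18/5 +/- 2/5) / 2 => z = -8/5 or z = -2.
|p1| = 2, |p2| = 8/5.
For BIBO stability, all poles must lie inside the unit circle (|p| < 1).
System is UNSTABLE since at least one |p| >= 1.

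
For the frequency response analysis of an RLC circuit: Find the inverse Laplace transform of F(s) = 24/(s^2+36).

Standard pair: w/(s^2+w^2) <-> sin(wt)*u(t)
Recognize w^2 = 36, so w = 6; numerator 24 = 4*6.
f(t) = 4*sin(6t)*u(t)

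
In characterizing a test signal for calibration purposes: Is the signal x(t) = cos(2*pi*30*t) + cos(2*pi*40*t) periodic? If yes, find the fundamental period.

f1 = 30 Hz, f2 = 40 Hz
Period T1 = 1/30, T2 = 1/40
Ratio T1/T2 = 40/30, which is rational.
The signal is periodic with fundamental period T = 1/GCD(30,40) = 1/10 s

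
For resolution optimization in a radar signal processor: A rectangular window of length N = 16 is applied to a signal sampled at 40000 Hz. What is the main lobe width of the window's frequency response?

For a rectangular window of length N,
the main lobe width in frequency is 2*f_s/N.
= 2*40000/16 = 5000 Hz
This determines the minimum frequency separation for resolving two sinusoids.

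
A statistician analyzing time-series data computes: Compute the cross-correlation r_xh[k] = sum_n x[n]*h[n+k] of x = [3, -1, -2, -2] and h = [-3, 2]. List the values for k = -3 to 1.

Both sequences indexed from 0 and zero outside their support.
Lags with overlap: k = -3 to 1.
  r_xh[-3] = x[3]*h[0] = 6
  r_xh[-2] = x[2]*h[0] + x[3]*h[1] = 2
  r_xh[-1] = x[1]*h[0] + x[2]*h[1] = -1
  r_xh[0] = x[0]*h[0] + x[1]*h[1] = -11
  r_xh[1] = x[0]*h[1] = 6
r_xh = [6, 2, -1, -11, 6] (for k = -3, ..., 1)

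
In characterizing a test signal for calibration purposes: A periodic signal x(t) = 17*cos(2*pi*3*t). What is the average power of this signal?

Average power of A*cos(wt) is A^2/2.
P = 17^2 / 2 = 289/2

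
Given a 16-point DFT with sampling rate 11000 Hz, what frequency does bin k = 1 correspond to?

The frequency of DFT bin k is: f_k = k * f_s / N
f_1 = 1 * 11000 / 16 = 1375/2 Hz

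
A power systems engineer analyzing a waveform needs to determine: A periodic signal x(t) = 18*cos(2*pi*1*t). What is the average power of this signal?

Average power of A*cos(wt) is A^2/2.
P = 18^2 / 2 = 324/2 = 162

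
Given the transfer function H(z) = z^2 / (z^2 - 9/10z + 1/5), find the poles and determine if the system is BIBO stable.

Poles are roots of the denominator: z^2 - 9/10z + 1/5 = 0.
Quadratic formula: z = [-(-9/10) +/- sqrt((-9/10)^2 - 4*(1/5))] / 2
Discriminant = 81/100 - 4/5 = 1/100; sqrt = 1/10.
z = (9/10 +/- 1/10) / 2 => z = 1/2 or z = 2/5.
|p1| = 2/5, |p2| = 1/2.
For BIBO stability, all poles must lie inside the unit circle (|p| < 1).
System is STABLE since both |p| < 1.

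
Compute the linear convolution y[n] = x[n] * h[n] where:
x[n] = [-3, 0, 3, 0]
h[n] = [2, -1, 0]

y[n] = sum_k x[k]*h[n-k]. Output length = len(x) + len(h) - 1 = 4 + 3 - 1 = 6.
y[0] = -3*2 = -6
y[1] = 0*2 + -3*-1 = 3
y[2] = 3*2 + 0*-1 + -3*0 = 6
y[3] = 0*2 + 3*-1 + 0*0 = -3
y[4] = 0*-1 + 3*0 = 0
y[5] = 0*0 = 0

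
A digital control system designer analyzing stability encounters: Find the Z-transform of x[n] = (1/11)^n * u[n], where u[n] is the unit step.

The Z-transform of a^n * u[n] is z/(z-a) for |z| > |a|.
Here a = 1/11, so X(z) = z/(z - (1/11)) = 11z/(11z - 1)
ROC: |z| > 1/11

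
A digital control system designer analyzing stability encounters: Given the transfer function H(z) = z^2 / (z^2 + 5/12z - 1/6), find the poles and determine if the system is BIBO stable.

Poles are roots of the denominator: z^2 + 5/12z - 1/6 = 0.
Quadratic formula: z = [-(5/12) +/- sqrt((5/12)^2 - 4*(-1/6))] / 2
Discriminant = 25/144 + 2/3 = 121/144; sqrt = 11/12.
z = (-5/12 +/- 11/12) / 2 => z = 1/4 or z = -2/3.
|p1| = 1/4, |p2| = 2/3.
For BIBO stability, all poles must lie inside the unit circle (|p| < 1).
System is STABLE since both |p| < 1.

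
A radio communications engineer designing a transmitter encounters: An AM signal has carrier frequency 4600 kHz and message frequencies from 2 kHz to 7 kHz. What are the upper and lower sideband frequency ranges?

Upper sideband (USB) = fc + [fm_low, fm_high] = 4600 + [2, 7] = [4602, 4607] kHz
Lower sideband (LSB) = fc - [fm_high, fm_low] = 4600 - [7, 2] = [4593, 4598] kHz
Total occupied spectrum: 4593 kHz to 4607 kHz (plus carrier at 4600 kHz)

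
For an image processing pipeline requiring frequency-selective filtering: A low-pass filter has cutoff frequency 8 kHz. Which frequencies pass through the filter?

A low-pass filter passes all frequencies below the cutoff frequency 8 kHz and attenuates higher frequencies.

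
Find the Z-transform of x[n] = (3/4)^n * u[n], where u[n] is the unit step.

The Z-transform of a^n * u[n] is z/(z-a) for |z| > |a|.
Here a = 3/4, so X(z) = z/(z - (3/4)) = 4z/(4z - 3)
ROC: |z| > 3/4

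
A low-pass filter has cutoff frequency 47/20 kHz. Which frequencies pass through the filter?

A low-pass filter passes all frequencies below the cutoff frequency 47/20 kHz and attenuates higher frequencies.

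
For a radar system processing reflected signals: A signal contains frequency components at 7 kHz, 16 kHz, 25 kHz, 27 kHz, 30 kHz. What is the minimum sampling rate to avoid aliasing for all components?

The highest frequency component is f_max = 30 kHz.
Nyquist rate = 2 * f_max = 2 * 30 kHz = 60 kHz.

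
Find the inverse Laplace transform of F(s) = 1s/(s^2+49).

Standard pair: s/(s^2+w^2) <-> cos(wt)*u(t)
With k=1, w=7: f(t) = cos(7t)*u(t)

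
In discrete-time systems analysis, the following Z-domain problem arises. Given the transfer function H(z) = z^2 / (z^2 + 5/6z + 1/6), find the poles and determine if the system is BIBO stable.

Poles are roots of the denominator: z^2 + 5/6z + 1/6 = 0.
Quadratic formula: z = [-(5/6) +/- sqrt((5/6)^2 - 4*(1/6))] / 2
Discriminant = 25/36 - 2/3 = 1/36; sqrt = 1/6.
z = (-5/6 +/- 1/6) / 2 => z = -1/3 or z = -1/2.
|p1| = 1/2, |p2| = 1/3.
For BIBO stability, all poles must lie inside the unit circle (|p| < 1).
System is STABLE since both |p| < 1.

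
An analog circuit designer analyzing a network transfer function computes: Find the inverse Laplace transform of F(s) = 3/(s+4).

Standard pair: k/(s+a) <-> k*e^(-at)*u(t)
With k=3, a=4: f(t) = 3*e^(-4t)*u(t)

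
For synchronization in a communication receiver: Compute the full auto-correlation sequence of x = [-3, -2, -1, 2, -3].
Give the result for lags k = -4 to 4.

r_xx[k] = sum_m x[m]*x[m+k], indexed from 0, for k = -4 to 4:
  r_xx[-4] = x[4]*x[0] = 9
  r_xx[-3] = x[3]*x[0] + x[4]*x[1] = 0
  r_xx[-2] = x[2]*x[0] + x[3]*x[1] + x[4]*x[2] = 2
  r_xx[-1] = x[1]*x[0] + x[2]*x[1] + x[3]*x[2] + x[4]*x[3] = 0
  r_xx[0] = x[0]*x[0] + x[1]*x[1] + x[2]*x[2] + x[3]*x[3] + x[4]*x[4] = 27
  r_xx[1] = x[0]*x[1] + x[1]*x[2] + x[2]*x[3] + x[3]*x[4] = 0
  r_xx[2] = x[0]*x[2] + x[1]*x[3] + x[2]*x[4] = 2
  r_xx[3] = x[0]*x[3] + x[1]*x[4] = 0
  r_xx[4] = x[0]*x[4] = 9
r_xx = [9, 0, 2, 0, 27, 0, 2, 0, 9]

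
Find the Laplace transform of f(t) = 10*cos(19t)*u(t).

Standard pair: cos(wt)*u(t) <-> s/(s^2+w^2)
With w = 19: L{10*cos(19t)*u(t)} = 10s/(s^2+361)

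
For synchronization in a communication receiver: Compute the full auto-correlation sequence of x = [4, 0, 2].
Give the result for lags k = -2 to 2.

r_xx[k] = sum_m x[m]*x[m+k], indexed from 0, for k = -2 to 2:
  r_xx[-2] = x[2]*x[0] = 8
  r_xx[-1] = x[1]*x[0] + x[2]*x[1] = 0
  r_xx[0] = x[0]*x[0] + x[1]*x[1] + x[2]*x[2] = 20
  r_xx[1] = x[0]*x[1] + x[1]*x[2] = 0
  r_xx[2] = x[0]*x[2] = 8
r_xx = [8, 0, 20, 0, 8]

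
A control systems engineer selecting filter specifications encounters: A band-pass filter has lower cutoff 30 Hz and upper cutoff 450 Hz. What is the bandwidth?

Bandwidth = f_high - f_low
= 450 Hz - 30 Hz = 420 Hz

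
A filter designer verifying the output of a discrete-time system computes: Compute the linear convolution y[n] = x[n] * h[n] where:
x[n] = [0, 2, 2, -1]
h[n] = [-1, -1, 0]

y[n] = sum_k x[k]*h[n-k]. Output length = len(x) + len(h) - 1 = 4 + 3 - 1 = 6.
y[0] = 0*-1 = 0
y[1] = 2*-1 + 0*-1 = -2
y[2] = 2*-1 + 2*-1 + 0*0 = -4
y[3] = -1*-1 + 2*-1 + 2*0 = -1
y[4] = -1*-1 + 2*0 = 1
y[5] = -1*0 = 0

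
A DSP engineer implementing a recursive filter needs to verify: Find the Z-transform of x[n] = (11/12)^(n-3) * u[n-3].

Time-shifting property: if X(z) = Z{x[n]}, then Z{x[n-d]} = z^(-d) * X(z)
X(z) = z/(z - 11/12) for x[n] = (11/12)^n * u[n]
Z{x[n-3]} = z^(-3) * z/(z - 11/12) = z^(-2)/(z - 11/12)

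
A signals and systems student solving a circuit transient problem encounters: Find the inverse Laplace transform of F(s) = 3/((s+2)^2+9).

Standard pair: w/((s+a)^2+w^2) <-> e^(-at)*sin(wt)*u(t)
With a=2, w=3: f(t) = e^(-2t)*sin(3t)*u(t)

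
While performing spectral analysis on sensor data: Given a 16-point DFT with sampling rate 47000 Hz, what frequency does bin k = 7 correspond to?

The frequency of DFT bin k is: f_k = k * f_s / N
f_7 = 7 * 47000 / 16 = 41125/2 Hz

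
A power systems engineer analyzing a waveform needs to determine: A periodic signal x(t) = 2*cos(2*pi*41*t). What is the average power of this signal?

Average power of A*cos(wt) is A^2/2.
P = 2^2 / 2 = 4/2 = 2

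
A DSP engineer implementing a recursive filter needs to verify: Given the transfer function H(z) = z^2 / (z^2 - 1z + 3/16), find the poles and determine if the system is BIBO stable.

Poles are roots of the denominator: z^2 - 1z + 3/16 = 0.
Quadratic formula: z = [-(-1) +/- sqrt((-1)^2 - 4*(3/16))] / 2
Discriminant = 1 - 3/4 = 1/4; sqrt = 1/2.
z = (1 +/- 1/2) / 2 => z = 3/4 or z = 1/4.
|p1| = 3/4, |p2| = 1/4.
For BIBO stability, all poles must lie inside the unit circle (|p| < 1).
System is STABLE since both |p| < 1.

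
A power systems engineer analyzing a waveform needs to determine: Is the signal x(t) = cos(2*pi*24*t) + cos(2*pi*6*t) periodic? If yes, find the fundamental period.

f1 = 24 Hz, f2 = 6 Hz
Period T1 = 1/24, T2 = 1/6
Ratio T1/T2 = 6/24, which is rational.
The signal is periodic with fundamental period T = 1/GCD(24,6) = 1/6 s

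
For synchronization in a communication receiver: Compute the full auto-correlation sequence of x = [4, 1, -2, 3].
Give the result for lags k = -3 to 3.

r_xx[k] = sum_m x[m]*x[m+k], indexed from 0, for k = -3 to 3:
  r_xx[-3] = x[3]*x[0] = 12
  r_xx[-2] = x[2]*x[0] + x[3]*x[1] = -5
  r_xx[-1] = x[1]*x[0] + x[2]*x[1] + x[3]*x[2] = -4
  r_xx[0] = x[0]*x[0] + x[1]*x[1] + x[2]*x[2] + x[3]*x[3] = 30
  r_xx[1] = x[0]*x[1] + x[1]*x[2] + x[2]*x[3] = -4
  r_xx[2] = x[0]*x[2] + x[1]*x[3] = -5
  r_xx[3] = x[0]*x[3] = 12
r_xx = [12, -5, -4, 30, -4, -5, 12]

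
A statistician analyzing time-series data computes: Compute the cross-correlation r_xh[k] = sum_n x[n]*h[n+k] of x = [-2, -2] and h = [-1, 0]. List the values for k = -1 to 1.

Both sequences indexed from 0 and zero outside their support.
Lags with overlap: k = -1 to 1.
  r_xh[-1] = x[1]*h[0] = 2
  r_xh[0] = x[0]*h[0] + x[1]*h[1] = 2
  r_xh[1] = x[0]*h[1] = 0
r_xh = [2, 2, 0] (for k = -1, ..., 1)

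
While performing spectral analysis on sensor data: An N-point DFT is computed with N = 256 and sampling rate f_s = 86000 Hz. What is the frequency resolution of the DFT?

DFT frequency resolution = f_s / N
= 86000 / 256 = 5375/16 Hz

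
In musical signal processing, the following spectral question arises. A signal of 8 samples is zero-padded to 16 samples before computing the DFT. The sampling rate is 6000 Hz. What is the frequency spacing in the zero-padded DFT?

Original DFT: N = 8, resolution = f_s/N = 6000/8 = 750 Hz
Zero-padded DFT: N = 16, resolution = f_s/N = 6000/16 = 375 Hz
Zero-padding interpolates the spectrum (finer frequency grid)
but does NOT improve the true spectral resolution (ability to resolve close frequencies).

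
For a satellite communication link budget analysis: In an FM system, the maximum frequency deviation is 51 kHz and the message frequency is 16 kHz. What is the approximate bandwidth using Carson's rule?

Carson's rule: BW = 2*(delta_f + f_m)
= 2*(51 + 16) kHz = 134 kHz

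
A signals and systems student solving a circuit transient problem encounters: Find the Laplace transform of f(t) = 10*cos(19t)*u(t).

Standard pair: cos(wt)*u(t) <-> s/(s^2+w^2)
With w = 19: L{10*cos(19t)*u(t)} = 10s/(s^2+361)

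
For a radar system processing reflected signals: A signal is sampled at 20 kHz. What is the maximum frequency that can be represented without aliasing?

The maximum frequency that can be represented without aliasing
is the Nyquist frequency: f_max = f_s / 2 = 20 kHz / 2 = 10 kHz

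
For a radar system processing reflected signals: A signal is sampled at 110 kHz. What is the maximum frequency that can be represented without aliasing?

The maximum frequency that can be represented without aliasing
is the Nyquist frequency: f_max = f_s / 2 = 110 kHz / 2 = 55 kHz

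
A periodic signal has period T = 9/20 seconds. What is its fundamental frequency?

The fundamental frequency is the reciprocal of the period.
f = 1/T = 1/(9/20) = 20/9 Hz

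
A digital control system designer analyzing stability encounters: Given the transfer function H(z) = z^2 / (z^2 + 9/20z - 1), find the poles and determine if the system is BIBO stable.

Poles are roots of the denominator: z^2 + 9/20z - 1 = 0.
Quadratic formula: z = [-(9/20) +/- sqrt((9/20)^2 - 4*(-1))] / 2
Discriminant = 81/400 + 4 = 1681/400; sqrt = 41/20.
z = (-9/20 +/- 41/20) / 2 => z = 4/5 or z = -5/4.
|p1| = 5/4, |p2| = 4/5.
For BIBO stability, all poles must lie inside the unit circle (|p| < 1).
System is UNSTABLE since at least one |p| >= 1.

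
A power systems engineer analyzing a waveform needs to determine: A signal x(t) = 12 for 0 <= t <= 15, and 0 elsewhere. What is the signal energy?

Energy = integral of |x(t)|^2 dt over the signal duration
= 12^2 * 15 = 144 * 15 = 2160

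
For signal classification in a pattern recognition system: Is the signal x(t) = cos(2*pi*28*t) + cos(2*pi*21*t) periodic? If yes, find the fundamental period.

f1 = 28 Hz, f2 = 21 Hz
Period T1 = 1/28, T2 = 1/21
Ratio T1/T2 = 21/28, which is rational.
The signal is periodic with fundamental period T = 1/GCD(28,21) = 1/7 s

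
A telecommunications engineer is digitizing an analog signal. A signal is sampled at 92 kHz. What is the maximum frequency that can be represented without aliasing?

The maximum frequency that can be represented without aliasing
is the Nyquist frequency: f_max = f_s / 2 = 92 kHz / 2 = 46 kHz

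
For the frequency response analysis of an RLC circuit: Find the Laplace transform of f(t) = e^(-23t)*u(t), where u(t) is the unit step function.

Standard Laplace transform pair:
e^(-at)*u(t) <-> 1/(s+a)
With a = 23: L{e^(-23t)*u(t)} = 1/(s+23), ROC: Re(s) > -23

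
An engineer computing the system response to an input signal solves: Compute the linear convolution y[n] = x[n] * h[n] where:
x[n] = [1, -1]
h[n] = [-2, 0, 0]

y[n] = sum_k x[k]*h[n-k]. Output length = len(x) + len(h) - 1 = 2 + 3 - 1 = 4.
y[0] = 1*-2 = -2
y[1] = -1*-2 + 1*0 = 2
y[2] = -1*0 + 1*0 = 0
y[3] = -1*0 = 0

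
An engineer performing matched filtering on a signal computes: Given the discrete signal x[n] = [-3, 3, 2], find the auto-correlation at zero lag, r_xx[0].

The auto-correlation at zero lag r_xx[0] equals the signal energy.
r_xx[0] = sum of x[n]^2 = (-3)^2 + 3^2 + 2^2
= 9 + 9 + 4 = 22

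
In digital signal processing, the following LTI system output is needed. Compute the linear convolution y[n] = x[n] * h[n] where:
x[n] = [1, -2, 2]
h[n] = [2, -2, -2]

y[n] = sum_k x[k]*h[n-k]. Output length = len(x) + len(h) - 1 = 3 + 3 - 1 = 5.
y[0] = 1*2 = 2
y[1] = -2*2 + 1*-2 = -6
y[2] = 2*2 + -2*-2 + 1*-2 = 6
y[3] = 2*-2 + -2*-2 = 0
y[4] = 2*-2 = -4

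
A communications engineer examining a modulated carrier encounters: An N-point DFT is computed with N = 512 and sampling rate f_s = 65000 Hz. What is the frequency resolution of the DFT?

DFT frequency resolution = f_s / N
= 65000 / 512 = 8125/64 Hz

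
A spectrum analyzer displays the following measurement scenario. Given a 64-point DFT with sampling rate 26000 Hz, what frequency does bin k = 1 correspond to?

The frequency of DFT bin k is: f_k = k * f_s / N
f_1 = 1 * 26000 / 64 = 1625/4 Hz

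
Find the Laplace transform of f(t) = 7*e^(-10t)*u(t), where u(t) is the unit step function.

Standard Laplace transform pair:
e^(-at)*u(t) <-> 1/(s+a)
With a = 10: L{7*e^(-10t)*u(t)} = 7/(s+10), ROC: Re(s) > -10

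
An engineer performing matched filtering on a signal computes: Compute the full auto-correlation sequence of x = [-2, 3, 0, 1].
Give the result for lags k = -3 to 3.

r_xx[k] = sum_m x[m]*x[m+k], indexed from 0, for k = -3 to 3:
  r_xx[-3] = x[3]*x[0] = -2
  r_xx[-2] = x[2]*x[0] + x[3]*x[1] = 3
  r_xx[-1] = x[1]*x[0] + x[2]*x[1] + x[3]*x[2] = -6
  r_xx[0] = x[0]*x[0] + x[1]*x[1] + x[2]*x[2] + x[3]*x[3] = 14
  r_xx[1] = x[0]*x[1] + x[1]*x[2] + x[2]*x[3] = -6
  r_xx[2] = x[0]*x[2] + x[1]*x[3] = 3
  r_xx[3] = x[0]*x[3] = -2
r_xx = [-2, 3, -6, 14, -6, 3, -2]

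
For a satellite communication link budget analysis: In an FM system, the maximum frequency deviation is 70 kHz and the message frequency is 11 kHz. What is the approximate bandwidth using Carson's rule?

Carson's rule: BW = 2*(delta_f + f_m)
= 2*(70 + 11) kHz = 162 kHz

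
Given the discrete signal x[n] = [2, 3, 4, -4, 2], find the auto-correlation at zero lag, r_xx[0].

The auto-correlation at zero lag r_xx[0] equals the signal energy.
r_xx[0] = sum of x[n]^2 = 2^2 + 3^2 + 4^2 + (-4)^2 + 2^2
= 4 + 9 + 16 + 16 + 4 = 49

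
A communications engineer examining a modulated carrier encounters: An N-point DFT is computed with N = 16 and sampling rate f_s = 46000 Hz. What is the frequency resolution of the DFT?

DFT frequency resolution = f_s / N
= 46000 / 16 = 2875 Hz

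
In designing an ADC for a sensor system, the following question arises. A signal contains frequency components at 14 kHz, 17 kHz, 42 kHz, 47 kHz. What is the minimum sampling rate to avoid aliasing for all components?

The highest frequency component is f_max = 47 kHz.
Nyquist rate = 2 * f_max = 2 * 47 kHz = 94 kHz.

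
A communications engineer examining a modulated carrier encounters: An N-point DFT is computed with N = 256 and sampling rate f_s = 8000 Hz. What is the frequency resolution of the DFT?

DFT frequency resolution = f_s / N
= 8000 / 256 = 125/4 Hz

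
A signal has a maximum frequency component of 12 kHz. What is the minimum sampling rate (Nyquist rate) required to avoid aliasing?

By the Nyquist-Shannon sampling theorem,
the minimum sampling rate (Nyquist rate) must be at least 2 * f_max.
Nyquist rate = 2 * 12 kHz = 24 kHz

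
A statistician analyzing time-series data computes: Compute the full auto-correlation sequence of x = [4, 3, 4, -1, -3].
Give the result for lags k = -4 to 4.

r_xx[k] = sum_m x[m]*x[m+k], indexed from 0, for k = -4 to 4:
  r_xx[-4] = x[4]*x[0] = -12
  r_xx[-3] = x[3]*x[0] + x[4]*x[1] = -13
  r_xx[-2] = x[2]*x[0] + x[3]*x[1] + x[4]*x[2] = 1
  r_xx[-1] = x[1]*x[0] + x[2]*x[1] + x[3]*x[2] + x[4]*x[3] = 23
  r_xx[0] = x[0]*x[0] + x[1]*x[1] + x[2]*x[2] + x[3]*x[3] + x[4]*x[4] = 51
  r_xx[1] = x[0]*x[1] + x[1]*x[2] + x[2]*x[3] + x[3]*x[4] = 23
  r_xx[2] = x[0]*x[2] + x[1]*x[3] + x[2]*x[4] = 1
  r_xx[3] = x[0]*x[3] + x[1]*x[4] = -13
  r_xx[4] = x[0]*x[4] = -12
r_xx = [-12, -13, 1, 23, 51, 23, 1, -13, -12]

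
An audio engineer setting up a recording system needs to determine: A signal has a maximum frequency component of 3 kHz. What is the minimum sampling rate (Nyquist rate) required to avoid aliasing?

By the Nyquist-Shannon sampling theorem,
the minimum sampling rate (Nyquist rate) must be at least 2 * f_max.
Nyquist rate = 2 * 3 kHz = 6 kHz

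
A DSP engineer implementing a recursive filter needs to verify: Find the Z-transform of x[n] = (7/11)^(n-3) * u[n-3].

Time-shifting property: if X(z) = Z{x[n]}, then Z{x[n-d]} = z^(-d) * X(z)
X(z) = z/(z - 7/11) for x[n] = (7/11)^n * u[n]
Z{x[n-3]} = z^(-3) * z/(z - 7/11) = z^(-2)/(z - 7/11)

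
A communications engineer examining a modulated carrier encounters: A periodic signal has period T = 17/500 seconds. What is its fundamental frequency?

The fundamental frequency is the reciprocal of the period.
f = 1/T = 1/(17/500) = 500/17 Hz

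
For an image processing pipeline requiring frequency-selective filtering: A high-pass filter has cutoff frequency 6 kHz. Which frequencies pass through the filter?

A high-pass filter passes all frequencies above the cutoff frequency 6 kHz and attenuates lower frequencies.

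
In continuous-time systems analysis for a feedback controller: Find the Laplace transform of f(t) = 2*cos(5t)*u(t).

Standard pair: cos(wt)*u(t) <-> s/(s^2+w^2)
With w = 5: L{2*cos(5t)*u(t)} = 2s/(s^2+25)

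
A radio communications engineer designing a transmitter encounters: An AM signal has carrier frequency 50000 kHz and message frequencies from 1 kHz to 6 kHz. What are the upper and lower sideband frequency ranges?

Upper sideband (USB) = fc + [fm_low, fm_high] = 50000 + [1, 6] = [50001, 50006] kHz
Lower sideband (LSB) = fc - [fm_high, fm_low] = 50000 - [6, 1] = [49994, 49999] kHz
Total occupied spectrum: 49994 kHz to 50006 kHz (plus carrier at 50000 kHz)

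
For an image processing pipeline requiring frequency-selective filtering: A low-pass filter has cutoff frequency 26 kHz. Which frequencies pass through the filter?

A low-pass filter passes all frequencies below the cutoff frequency 26 kHz and attenuates higher frequencies.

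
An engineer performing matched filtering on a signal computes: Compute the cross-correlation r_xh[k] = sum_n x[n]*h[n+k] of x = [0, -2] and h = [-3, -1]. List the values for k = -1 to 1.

Both sequences indexed from 0 and zero outside their support.
Lags with overlap: k = -1 to 1.
  r_xh[-1] = x[1]*h[0] = 6
  r_xh[0] = x[0]*h[0] + x[1]*h[1] = 2
  r_xh[1] = x[0]*h[1] = 0
r_xh = [6, 2, 0] (for k = -1, ..., 1)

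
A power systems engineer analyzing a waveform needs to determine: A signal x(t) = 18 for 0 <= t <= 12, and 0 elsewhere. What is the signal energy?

Energy = integral of |x(t)|^2 dt over the signal duration
= 18^2 * 12 = 324 * 12 = 3888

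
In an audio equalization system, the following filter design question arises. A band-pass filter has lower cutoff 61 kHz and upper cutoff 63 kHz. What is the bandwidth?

Bandwidth = f_high - f_low
= 63 kHz - 61 kHz = 2 kHz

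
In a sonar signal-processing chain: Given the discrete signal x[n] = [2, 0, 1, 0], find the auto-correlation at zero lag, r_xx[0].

The auto-correlation at zero lag r_xx[0] equals the signal energy.
r_xx[0] = sum of x[n]^2 = 2^2 + 0^2 + 1^2 + 0^2
= 4 + 0 + 1 + 0 = 5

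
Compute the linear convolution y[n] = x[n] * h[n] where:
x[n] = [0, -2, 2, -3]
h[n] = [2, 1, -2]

y[n] = sum_k x[k]*h[n-k]. Output length = len(x) + len(h) - 1 = 4 + 3 - 1 = 6.
y[0] = 0*2 = 0
y[1] = -2*2 + 0*1 = -4
y[2] = 2*2 + -2*1 + 0*-2 = 2
y[3] = -3*2 + 2*1 + -2*-2 = 0
y[4] = -3*1 + 2*-2 = -7
y[5] = -3*-2 = 6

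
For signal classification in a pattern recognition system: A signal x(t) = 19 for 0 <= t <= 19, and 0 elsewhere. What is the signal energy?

Energy = integral of |x(t)|^2 dt over the signal duration
= 19^2 * 19 = 361 * 19 = 6859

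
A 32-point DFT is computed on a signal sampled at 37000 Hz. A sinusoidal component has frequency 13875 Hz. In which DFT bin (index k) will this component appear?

DFT frequency resolution = f_s/N = 37000/32 = 4625/4 Hz
Bin index k = f_signal / resolution = 13875 / 4625/4 = 12
The signal frequency 13875 Hz falls in DFT bin k = 12.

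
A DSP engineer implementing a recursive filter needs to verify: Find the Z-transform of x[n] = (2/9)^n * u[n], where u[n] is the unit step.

The Z-transform of a^n * u[n] is z/(z-a) for |z| > |a|.
Here a = 2/9, so X(z) = z/(z - (2/9)) = 9z/(9z - 2)
ROC: |z| > 2/9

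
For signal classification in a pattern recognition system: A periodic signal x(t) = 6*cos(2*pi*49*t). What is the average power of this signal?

Average power of A*cos(wt) is A^2/2.
P = 6^2 / 2 = 36/2 = 18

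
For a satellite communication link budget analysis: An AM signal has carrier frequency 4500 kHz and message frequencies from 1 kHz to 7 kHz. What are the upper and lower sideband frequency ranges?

Upper sideband (USB) = fc + [fm_low, fm_high] = 4500 + [1, 7] = [4501, 4507] kHz
Lower sideband (LSB) = fc - [fm_high, fm_low] = 4500 - [7, 1] = [4493, 4499] kHz
Total occupied spectrum: 4493 kHz to 4507 kHz (plus carrier at 4500 kHz)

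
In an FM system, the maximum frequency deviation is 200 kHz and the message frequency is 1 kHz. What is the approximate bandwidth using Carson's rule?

Carson's rule: BW = 2*(delta_f + f_m)
= 2*(200 + 1) kHz = 402 kHz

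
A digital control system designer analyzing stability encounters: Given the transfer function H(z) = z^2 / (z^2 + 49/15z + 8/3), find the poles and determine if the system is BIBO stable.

Poles are roots of the denominator: z^2 + 49/15z + 8/3 = 0.
Quadratic formula: z = [-(49/15) +/- sqrt((49/15)^2 - 4*(8/3))] / 2
Discriminant = 2401/225 - 32/3 = 1/225; sqrt = 1/15.
z = (-49/15 +/- 1/15) / 2 => z = -8/5 or z = -5/3.
|p1| = 8/5, |p2| = 5/3.
For BIBO stability, all poles must lie inside the unit circle (|p| < 1).
System is UNSTABLE since at least one |p| >= 1.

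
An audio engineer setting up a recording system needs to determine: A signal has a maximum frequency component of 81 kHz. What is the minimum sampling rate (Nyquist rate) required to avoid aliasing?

By the Nyquist-Shannon sampling theorem,
the minimum sampling rate (Nyquist rate) must be at least 2 * f_max.
Nyquist rate = 2 * 81 kHz = 162 kHz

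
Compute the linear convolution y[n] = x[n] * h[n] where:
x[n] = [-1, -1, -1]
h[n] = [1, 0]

y[n] = sum_k x[k]*h[n-k]. Output length = len(x) + len(h) - 1 = 3 + 2 - 1 = 4.
y[0] = -1*1 = -1
y[1] = -1*1 + -1*0 = -1
y[2] = -1*1 + -1*0 = -1
y[3] = -1*0 = 0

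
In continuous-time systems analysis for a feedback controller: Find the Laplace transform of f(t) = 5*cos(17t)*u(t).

Standard pair: cos(wt)*u(t) <-> s/(s^2+w^2)
With w = 17: L{5*cos(17t)*u(t)} = 5s/(s^2+289)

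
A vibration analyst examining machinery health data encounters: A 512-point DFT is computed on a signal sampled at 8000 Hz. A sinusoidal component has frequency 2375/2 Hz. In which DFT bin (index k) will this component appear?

DFT frequency resolution = f_s/N = 8000/512 = 125/8 Hz
Bin index k = f_signal / resolution = 2375/2 / 125/8 = 76
The signal frequency 2375/2 Hz falls in DFT bin k = 76.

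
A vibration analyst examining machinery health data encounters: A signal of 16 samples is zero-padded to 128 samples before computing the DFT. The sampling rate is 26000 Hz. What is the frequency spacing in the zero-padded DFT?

Original DFT: N = 16, resolution = f_s/N = 26000/16 = 1625 Hz
Zero-padded DFT: N = 128, resolution = f_s/N = 26000/128 = 1625/8 Hz
Zero-padding interpolates the spectrum (finer frequency grid)
but does NOT improve the true spectral resolution (ability to resolve close frequencies).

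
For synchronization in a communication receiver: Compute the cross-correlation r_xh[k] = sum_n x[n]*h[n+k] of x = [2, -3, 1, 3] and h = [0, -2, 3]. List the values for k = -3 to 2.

Both sequences indexed from 0 and zero outside their support.
Lags with overlap: k = -3 to 2.
  r_xh[-3] = x[3]*h[0] = 0
  r_xh[-2] = x[2]*h[0] + x[3]*h[1] = -6
  r_xh[-1] = x[1]*h[0] + x[2]*h[1] + x[3]*h[2] = 7
  r_xh[0] = x[0]*h[0] + x[1]*h[1] + x[2]*h[2] = 9
  r_xh[1] = x[0]*h[1] + x[1]*h[2] = -13
  r_xh[2] = x[0]*h[2] = 6
r_xh = [0, -6, 7, 9, -13, 6] (for k = -3, ..., 2)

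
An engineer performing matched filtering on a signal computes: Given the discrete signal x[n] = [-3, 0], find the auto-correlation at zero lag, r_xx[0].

The auto-correlation at zero lag r_xx[0] equals the signal energy.
r_xx[0] = sum of x[n]^2 = (-3)^2 + 0^2
= 9 + 0 = 9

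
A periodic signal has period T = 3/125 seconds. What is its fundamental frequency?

The fundamental frequency is the reciprocal of the period.
f = 1/T = 1/(3/125) = 125/3 Hz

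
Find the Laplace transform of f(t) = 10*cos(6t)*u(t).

Standard pair: cos(wt)*u(t) <-> s/(s^2+w^2)
With w = 6: L{10*cos(6t)*u(t)} = 10s/(s^2+36)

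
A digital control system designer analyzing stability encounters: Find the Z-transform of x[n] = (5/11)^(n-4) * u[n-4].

Time-shifting property: if X(z) = Z{x[n]}, then Z{x[n-d]} = z^(-d) * X(z)
X(z) = z/(z - 5/11) for x[n] = (5/11)^n * u[n]
Z{x[n-4]} = z^(-4) * z/(z - 5/11) = z^(-3)/(z - 5/11)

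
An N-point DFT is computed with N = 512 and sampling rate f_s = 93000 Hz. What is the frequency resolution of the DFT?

DFT frequency resolution = f_s / N
= 93000 / 512 = 11625/64 Hz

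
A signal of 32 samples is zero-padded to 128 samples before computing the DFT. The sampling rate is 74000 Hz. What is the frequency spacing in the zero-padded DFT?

Original DFT: N = 32, resolution = f_s/N = 74000/32 = 4625/2 Hz
Zero-padded DFT: N = 128, resolution = f_s/N = 74000/128 = 4625/8 Hz
Zero-padding interpolates the spectrum (finer frequency grid)
but does NOT improve the true spectral resolution (ability to resolve close frequencies).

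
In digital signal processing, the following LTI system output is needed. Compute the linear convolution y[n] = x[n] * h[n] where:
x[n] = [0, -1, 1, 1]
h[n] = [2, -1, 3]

y[n] = sum_k x[k]*h[n-k]. Output length = len(x) + len(h) - 1 = 4 + 3 - 1 = 6.
y[0] = 0*2 = 0
y[1] = -1*2 + 0*-1 = -2
y[2] = 1*2 + -1*-1 + 0*3 = 3
y[3] = 1*2 + 1*-1 + -1*3 = -2
y[4] = 1*-1 + 1*3 = 2
y[5] = 1*3 = 3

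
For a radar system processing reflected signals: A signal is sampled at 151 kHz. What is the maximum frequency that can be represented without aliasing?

The maximum frequency that can be represented without aliasing
is the Nyquist frequency: f_max = f_s / 2 = 151 kHz / 2 = 151/2 kHz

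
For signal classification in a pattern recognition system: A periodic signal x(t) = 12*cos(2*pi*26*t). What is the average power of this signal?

Average power of A*cos(wt) is A^2/2.
P = 12^2 / 2 = 144/2 = 72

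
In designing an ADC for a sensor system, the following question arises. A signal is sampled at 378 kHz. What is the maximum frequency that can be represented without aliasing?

The maximum frequency that can be represented without aliasing
is the Nyquist frequency: f_max = f_s / 2 = 378 kHz / 2 = 189 kHz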